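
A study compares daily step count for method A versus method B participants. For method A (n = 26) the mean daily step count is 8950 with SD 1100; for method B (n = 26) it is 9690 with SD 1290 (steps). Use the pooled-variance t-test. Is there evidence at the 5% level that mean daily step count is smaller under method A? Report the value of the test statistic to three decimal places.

Let group 1 = method A, group 2 = method B. H0: μ_1 = μ_2; H1: μ_1 < μ_2 (two-sample pooled-variance t-test, left-tailed).
s_p² = [(26−1)·1100² + (26−1)·1290²]/(26+26−2) = 1437050
t = (8950 − 9690)/√[1437050·(1/26 + 1/26)] = -2.226
df = n₁ + n₂ − 2 = 50
p-value = P(T ≤ -2.226) ≈ 0.0153
Since p ≈ 0.0153 < α = 0.05, reject H0; the evidence is statistically significant.

-2.226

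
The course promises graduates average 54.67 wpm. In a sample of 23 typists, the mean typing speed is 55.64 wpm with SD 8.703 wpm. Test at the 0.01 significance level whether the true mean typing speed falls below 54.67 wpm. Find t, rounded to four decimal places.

H0: μ = 54.67; H1: μ < 54.67 (one-sample t-test, left-tailed).
t = (x̄ − μ₀)/(s/√n) = (55.64 − 54.67)/(8.703/√23) = 0.5345
df = n − 1 = 22
p-value = P(T ≤ 0.5345) ≈ 0.701
Since p ≈ 0.701 > α = 0.01, fail to reject H0; the evidence is not statistically significant.

0.5345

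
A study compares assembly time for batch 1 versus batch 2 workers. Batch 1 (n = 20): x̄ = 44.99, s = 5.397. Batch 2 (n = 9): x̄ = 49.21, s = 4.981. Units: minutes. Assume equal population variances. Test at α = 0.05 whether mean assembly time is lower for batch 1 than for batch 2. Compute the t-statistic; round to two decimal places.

Let group 1 = batch 1, group 2 = batch 2. H0: μ_1 = μ_2; H1: μ_1 < μ_2 (two-sample pooled-variance t-test, left-tailed).
s_p² = [(20−1)·5.397² + (9−1)·4.981²]/(20+9−2) = 27.8484
t = (44.99 − 49.21)/√[27.8484·(1/20 + 1/9)] = -1.99
df = n₁ + n₂ − 2 = 27
p-value = P(T ≤ -1.99) ≈ 0.0283
Since p ≈ 0.0283 < α = 0.05, reject H0; the data support H1.

-1.99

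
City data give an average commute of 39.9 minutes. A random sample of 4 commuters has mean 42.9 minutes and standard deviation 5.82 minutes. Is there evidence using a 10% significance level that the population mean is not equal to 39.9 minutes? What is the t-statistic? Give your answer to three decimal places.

H0: μ = 39.9; H1: μ ≠ 39.9 (one-sample t-test, two-sided).
t = (x̄ − μ₀)/(s/√n) = (42.9 − 39.9)/(5.82/√4) = 1.031
df = n − 1 = 3
Two-sided p-value ≈ 0.3784
Since p ≈ 0.3784 > α = 0.1, fail to reject H0; the evidence is not statistically significant.

1.031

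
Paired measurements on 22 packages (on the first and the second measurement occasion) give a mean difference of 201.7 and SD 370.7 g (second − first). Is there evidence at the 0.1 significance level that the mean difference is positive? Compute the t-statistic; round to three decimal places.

H0: μ_d = 0; H1: μ_d > 0 (paired t-test on the differences, right-tailed).
t = d̄/(s_d/√n) = 201.7/(370.7/√22) = 2.552
df = n − 1 = 21
p-value = P(T ≥ 2.552) ≈ 0.0093
Since p ≈ 0.0093 < α = 0.1, reject H0; the data support H1.

2.552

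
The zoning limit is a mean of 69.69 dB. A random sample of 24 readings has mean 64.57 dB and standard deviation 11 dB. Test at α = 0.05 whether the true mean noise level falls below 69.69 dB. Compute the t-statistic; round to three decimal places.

H0: μ = 69.69; H1: μ < 69.69 (one-sample t-test, left-tailed).
t = (x̄ − μ₀)/(s/√n) = (64.57 − 69.69)/(11/√24) = -2.280
df = n − 1 = 23
p-value = P(T ≤ -2.280) ≈ 0.016
Since p ≈ 0.016 < α = 0.05, reject H0; the evidence is statistically significant.

-2.280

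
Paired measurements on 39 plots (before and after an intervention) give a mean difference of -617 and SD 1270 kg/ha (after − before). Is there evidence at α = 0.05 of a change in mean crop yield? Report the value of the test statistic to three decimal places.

-3.034

H0: μ_d = 0; H1: μ_d ≠ 0 (paired t-test on the differences, two-sided).
t = d̄/(s_d/√n) = -617/(1270/√39) = -3.034
df = n − 1 = 38
Two-sided p-value ≈ 0.004
Since p ≈ 0.004 < α = 0.05, reject H0; the evidence is statistically significant.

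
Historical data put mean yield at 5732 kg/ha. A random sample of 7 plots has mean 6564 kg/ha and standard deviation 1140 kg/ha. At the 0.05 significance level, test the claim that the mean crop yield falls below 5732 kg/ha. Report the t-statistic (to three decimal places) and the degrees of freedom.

H0: μ = 5732; H1: μ < 5732 (one-sample t-test, left-tailed).
t = (x̄ − μ₀)/(s/√n) = (6564 − 5732)/(1140/√7) = 1.931
df = n − 1 = 6
p-value = P(T ≤ 1.931) ≈ 0.949
Since p ≈ 0.949 > α = 0.05, fail to reject H0; the evidence is not statistically significant.

t = 1.931, df = 6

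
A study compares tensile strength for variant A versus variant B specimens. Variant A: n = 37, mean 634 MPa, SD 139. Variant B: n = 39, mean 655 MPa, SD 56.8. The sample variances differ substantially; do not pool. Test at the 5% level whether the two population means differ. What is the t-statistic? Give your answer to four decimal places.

-0.8538

Let group 1 = variant A, group 2 = variant B. H0: μ_1 = μ_2; H1: μ_1 ≠ μ_2 (Welch's two-sample t-test, two-sided).
t = (x̄_1 − x̄_2)/√(s_1²/n_1 + s_2²/n_2) = (634 − 655)/√(139²/37 + 56.8²/39) = -0.8538
Welch–Satterthwaite df ≈ 47.19
Two-sided p-value ≈ 0.3975
Since p ≈ 0.3975 > α = 0.05, fail to reject H0; the evidence is not statistically significant.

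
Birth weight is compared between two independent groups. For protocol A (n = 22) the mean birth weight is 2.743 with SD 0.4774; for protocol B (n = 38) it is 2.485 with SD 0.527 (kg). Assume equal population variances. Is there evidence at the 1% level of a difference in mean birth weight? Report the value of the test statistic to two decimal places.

1.89

Let group 1 = protocol A, group 2 = protocol B. H0: μ_1 = μ_2; H1: μ_1 ≠ μ_2 (two-sample pooled-variance t-test, two-sided).
s_p² = [(22−1)·0.4774² + (38−1)·0.527²]/(22+38−2) = 0.259691
t = (2.743 − 2.485)/√[0.259691·(1/22 + 1/38)] = 1.89
df = n₁ + n₂ − 2 = 58
Two-sided p-value ≈ 0.064
Since p ≈ 0.064 > α = 0.01, fail to reject H0; the data do not provide sufficient evidence against H0.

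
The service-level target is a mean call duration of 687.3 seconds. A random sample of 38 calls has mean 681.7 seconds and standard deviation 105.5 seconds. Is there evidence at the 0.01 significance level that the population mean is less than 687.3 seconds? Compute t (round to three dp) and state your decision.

H0: μ = 687.3; H1: μ < 687.3 (one-sample t-test, left-tailed).
t = (x̄ − μ₀)/(s/√n) = (681.7 − 687.3)/(105.5/√38) = -0.327
df = n − 1 = 37
p-value = P(T ≤ -0.327) ≈ 0.3727
Since p ≈ 0.3727 > α = 0.01, fail to reject H0; the evidence is not statistically significant.

t = -0.327; fail to reject H0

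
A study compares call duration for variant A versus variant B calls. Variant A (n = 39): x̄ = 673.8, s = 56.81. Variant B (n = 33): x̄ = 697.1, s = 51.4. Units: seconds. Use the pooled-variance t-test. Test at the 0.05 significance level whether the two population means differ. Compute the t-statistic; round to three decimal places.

Let group 1 = variant A, group 2 = variant B. H0: μ_1 = μ_2; H1: μ_1 ≠ μ_2 (two-sample pooled-variance t-test, two-sided).
s_p² = [(39−1)·56.81² + (33−1)·51.4²]/(39+33−2) = 2959.76
t = (673.8 − 697.1)/√[2959.76·(1/39 + 1/33)] = -1.811
df = n₁ + n₂ − 2 = 70
Two-sided p-value ≈ 0.0745
Since p ≈ 0.0745 > α = 0.05, fail to reject H0; the data do not provide sufficient evidence against H0.

-1.811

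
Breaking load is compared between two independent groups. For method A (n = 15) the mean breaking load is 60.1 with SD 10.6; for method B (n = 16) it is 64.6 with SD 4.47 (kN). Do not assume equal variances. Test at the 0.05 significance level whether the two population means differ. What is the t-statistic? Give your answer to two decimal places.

-1.52

Let group 1 = method A, group 2 = method B. H0: μ_1 = μ_2; H1: μ_1 ≠ μ_2 (Welch's two-sample t-test, two-sided).
t = (x̄_1 − x̄_2)/√(s_1²/n_1 + s_2²/n_2) = (60.1 − 64.6)/√(10.6²/15 + 4.47²/16) = -1.52
Welch–Satterthwaite df ≈ 18.58
Two-sided p-value ≈ 0.145
Since p ≈ 0.145 > α = 0.05, fail to reject H0; the evidence is not statistically significant.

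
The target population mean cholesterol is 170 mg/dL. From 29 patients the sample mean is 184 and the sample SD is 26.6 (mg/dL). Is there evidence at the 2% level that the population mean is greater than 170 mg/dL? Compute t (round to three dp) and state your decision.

H0: μ = 170; H1: μ > 170 (one-sample t-test, right-tailed).
t = (x̄ − μ₀)/(s/√n) = (184 − 170)/(26.6/√29) = 2.834
df = n − 1 = 28
p-value = P(T ≥ 2.834) ≈ 0.004
Since p ≈ 0.004 < α = 0.02, reject H0; the data support H1.

t = 2.834; reject H0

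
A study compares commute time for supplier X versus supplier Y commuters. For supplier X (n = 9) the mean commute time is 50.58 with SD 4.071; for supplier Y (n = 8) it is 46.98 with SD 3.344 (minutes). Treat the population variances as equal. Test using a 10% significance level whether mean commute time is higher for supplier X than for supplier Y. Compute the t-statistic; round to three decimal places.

Let group 1 = supplier X, group 2 = supplier Y. H0: μ_1 = μ_2; H1: μ_1 > μ_2 (two-sample pooled-variance t-test, right-tailed).
s_p² = [(9−1)·4.071² + (8−1)·3.344²]/(9+8−2) = 14.0574
t = (50.58 − 46.98)/√[14.0574·(1/9 + 1/8)] = 1.976
df = n₁ + n₂ − 2 = 15
p-value = P(T ≥ 1.976) ≈ 0.0334
Since p ≈ 0.0334 < α = 0.1, reject H0; the data support H1.

1.976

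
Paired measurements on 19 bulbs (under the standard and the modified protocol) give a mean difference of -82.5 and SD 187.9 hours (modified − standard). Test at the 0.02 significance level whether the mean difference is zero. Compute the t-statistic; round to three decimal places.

H0: μ_d = 0; H1: μ_d ≠ 0 (paired t-test on the differences, two-sided).
t = d̄/(s_d/√n) = -82.5/(187.9/√19) = -1.914
df = n − 1 = 18
Two-sided p-value ≈ 0.072
Since p ≈ 0.072 > α = 0.02, fail to reject H0; the data do not provide sufficient evidence against H0.

-1.914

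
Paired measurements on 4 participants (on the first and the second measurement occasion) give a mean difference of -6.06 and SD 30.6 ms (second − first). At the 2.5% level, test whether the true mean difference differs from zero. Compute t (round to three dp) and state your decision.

H0: μ_d = 0; H1: μ_d ≠ 0 (paired t-test on the differences, two-sided).
t = d̄/(s_d/√n) = -6.06/(30.6/√4) = -0.396
df = n − 1 = 3
Two-sided p-value ≈ 0.719
Since p ≈ 0.719 > α = 0.025, fail to reject H0; the data do not provide sufficient evidence against H0.

t = -0.396; fail to reject H0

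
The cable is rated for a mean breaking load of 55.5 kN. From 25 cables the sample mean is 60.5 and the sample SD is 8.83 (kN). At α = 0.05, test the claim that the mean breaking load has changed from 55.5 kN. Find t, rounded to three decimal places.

2.831

H0: μ = 55.5; H1: μ ≠ 55.5 (one-sample t-test, two-sided).
t = (x̄ − μ₀)/(s/√n) = (60.5 − 55.5)/(8.83/√25) = 2.831
df = n − 1 = 24
Two-sided p-value ≈ 0.009
Since p ≈ 0.009 < α = 0.05, reject H0; the data support H1.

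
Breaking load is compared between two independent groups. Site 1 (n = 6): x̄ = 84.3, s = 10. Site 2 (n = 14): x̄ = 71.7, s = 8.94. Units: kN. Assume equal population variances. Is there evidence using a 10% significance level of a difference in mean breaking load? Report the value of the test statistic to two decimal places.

2.79

Let group 1 = site 1, group 2 = site 2. H0: μ_1 = μ_2; H1: μ_1 ≠ μ_2 (two-sample pooled-variance t-test, two-sided).
s_p² = [(6−1)·10² + (14−1)·8.94²]/(6+14−2) = 85.5004
t = (84.3 − 71.7)/√[85.5004·(1/6 + 1/14)] = 2.79
df = n₁ + n₂ − 2 = 18
Two-sided p-value ≈ 0.012
Since p ≈ 0.012 < α = 0.1, reject H0; the evidence is statistically significant.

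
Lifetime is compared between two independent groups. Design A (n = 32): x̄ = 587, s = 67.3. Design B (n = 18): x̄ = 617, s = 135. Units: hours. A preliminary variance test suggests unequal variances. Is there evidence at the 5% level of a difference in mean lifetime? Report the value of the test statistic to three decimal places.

Let group 1 = design A, group 2 = design B. H0: μ_1 = μ_2; H1: μ_1 ≠ μ_2 (Welch's two-sample t-test, two-sided).
t = (x̄_1 − x̄_2)/√(s_1²/n_1 + s_2²/n_2) = (587 − 617)/√(67.3²/32 + 135²/18) = -0.883
Welch–Satterthwaite df ≈ 21.85
Two-sided p-value ≈ 0.387
Since p ≈ 0.387 > α = 0.05, fail to reject H0; the evidence is not statistically significant.

-0.883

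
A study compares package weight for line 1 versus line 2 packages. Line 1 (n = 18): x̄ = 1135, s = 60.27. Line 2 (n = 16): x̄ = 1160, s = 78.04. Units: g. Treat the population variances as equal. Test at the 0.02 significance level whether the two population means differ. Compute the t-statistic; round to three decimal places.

-1.052

Let group 1 = line 1, group 2 = line 2. H0: μ_1 = μ_2; H1: μ_1 ≠ μ_2 (two-sample pooled-variance t-test, two-sided).
s_p² = [(18−1)·60.27² + (16−1)·78.04²]/(18+16−2) = 4784.55
t = (1135 − 1160)/√[4784.55·(1/18 + 1/16)] = -1.052
df = n₁ + n₂ − 2 = 32
Two-sided p-value ≈ 0.301
Since p ≈ 0.301 > α = 0.02, fail to reject H0; the data do not provide sufficient evidence against H0.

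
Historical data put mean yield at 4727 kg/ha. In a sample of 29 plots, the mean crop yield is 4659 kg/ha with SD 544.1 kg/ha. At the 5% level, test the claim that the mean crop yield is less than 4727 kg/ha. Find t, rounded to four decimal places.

-0.6730

H0: μ = 4727; H1: μ < 4727 (one-sample t-test, left-tailed).
t = (x̄ − μ₀)/(s/√n) = (4659 − 4727)/(544.1/√29) = -0.6730
df = n − 1 = 28
p-value = P(T ≤ -0.6730) ≈ 0.253
Since p ≈ 0.253 > α = 0.05, fail to reject H0; the data do not provide sufficient evidence against H0.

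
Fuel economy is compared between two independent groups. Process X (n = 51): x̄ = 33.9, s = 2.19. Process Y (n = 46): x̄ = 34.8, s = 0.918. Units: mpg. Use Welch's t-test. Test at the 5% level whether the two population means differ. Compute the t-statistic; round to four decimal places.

Let group 1 = process X, group 2 = process Y. H0: μ_1 = μ_2; H1: μ_1 ≠ μ_2 (Welch's two-sample t-test, two-sided).
t = (x̄_1 − x̄_2)/√(s_1²/n_1 + s_2²/n_2) = (33.9 − 34.8)/√(2.19²/51 + 0.918²/46) = -2.6849
Welch–Satterthwaite df ≈ 68.49
Two-sided p-value ≈ 0.009
Since p ≈ 0.009 < α = 0.05, reject H0; the data support H1.

-2.6849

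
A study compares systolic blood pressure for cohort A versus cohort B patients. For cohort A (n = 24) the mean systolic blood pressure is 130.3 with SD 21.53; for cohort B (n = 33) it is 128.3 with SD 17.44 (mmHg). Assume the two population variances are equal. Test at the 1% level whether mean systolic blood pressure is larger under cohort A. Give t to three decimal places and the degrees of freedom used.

t = 0.387, df = 55

Let group 1 = cohort A, group 2 = cohort B. H0: μ_1 = μ_2; H1: μ_1 > μ_2 (two-sample pooled-variance t-test, right-tailed).
s_p² = [(24−1)·21.53² + (33−1)·17.44²]/(24+33−2) = 370.806
t = (130.3 − 128.3)/√[370.806·(1/24 + 1/33)] = 0.387
df = n₁ + n₂ − 2 = 55
p-value = P(T ≥ 0.387) ≈ 0.3501
Since p ≈ 0.3501 > α = 0.01, fail to reject H0; the data do not provide sufficient evidence against H0.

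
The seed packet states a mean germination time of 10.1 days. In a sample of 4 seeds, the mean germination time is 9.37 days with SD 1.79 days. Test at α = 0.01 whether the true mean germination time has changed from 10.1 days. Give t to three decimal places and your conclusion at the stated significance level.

t = -0.816; fail to reject H0

H0: μ = 10.1; H1: μ ≠ 10.1 (one-sample t-test, two-sided).
t = (x̄ − μ₀)/(s/√n) = (9.37 − 10.1)/(1.79/√4) = -0.816
df = n − 1 = 3
Two-sided p-value ≈ 0.4744
Since p ≈ 0.4744 > α = 0.01, fail to reject H0; the data do not provide sufficient evidence against H0.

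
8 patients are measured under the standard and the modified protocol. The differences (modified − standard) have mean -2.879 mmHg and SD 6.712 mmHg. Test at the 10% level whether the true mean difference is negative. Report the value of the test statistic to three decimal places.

H0: μ_d = 0; H1: μ_d < 0 (paired t-test on the differences, left-tailed).
t = d̄/(s_d/√n) = -2.879/(6.712/√8) = -1.213
df = n − 1 = 7
p-value = P(T ≤ -1.213) ≈ 0.132
Since p ≈ 0.132 > α = 0.1, fail to reject H0; the evidence is not statistically significant.

-1.213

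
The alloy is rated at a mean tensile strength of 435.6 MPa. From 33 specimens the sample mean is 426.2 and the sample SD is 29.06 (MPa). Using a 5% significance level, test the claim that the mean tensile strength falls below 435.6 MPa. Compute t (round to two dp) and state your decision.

t = -1.86; reject H0

H0: μ = 435.6; H1: μ < 435.6 (one-sample t-test, left-tailed).
t = (x̄ − μ₀)/(s/√n) = (426.2 − 435.6)/(29.06/√33) = -1.86
df = n − 1 = 32
p-value = P(T ≤ -1.86) ≈ 0.0362
Since p ≈ 0.0362 < α = 0.05, reject H0; the data support H1.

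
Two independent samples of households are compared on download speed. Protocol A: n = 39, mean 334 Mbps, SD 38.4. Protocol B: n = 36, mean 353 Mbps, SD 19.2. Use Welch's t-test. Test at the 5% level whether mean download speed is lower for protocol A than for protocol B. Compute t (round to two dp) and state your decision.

t = -2.74; reject H0

Let group 1 = protocol A, group 2 = protocol B. H0: μ_1 = μ_2; H1: μ_1 < μ_2 (Welch's two-sample t-test, left-tailed).
t = (x̄_1 − x̄_2)/√(s_1²/n_1 + s_2²/n_2) = (334 − 353)/√(38.4²/39 + 19.2²/36) = -2.74
Welch–Satterthwaite df ≈ 56.84
p-value = P(T ≤ -2.74) ≈ 0.0041
Since p ≈ 0.0041 < α = 0.05, reject H0; the evidence is statistically significant.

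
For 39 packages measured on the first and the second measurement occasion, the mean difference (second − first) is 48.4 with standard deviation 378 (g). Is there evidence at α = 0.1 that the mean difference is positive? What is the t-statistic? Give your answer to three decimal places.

0.800

H0: μ_d = 0; H1: μ_d > 0 (paired t-test on the differences, right-tailed).
t = d̄/(s_d/√n) = 48.4/(378/√39) = 0.800
df = n − 1 = 38
p-value = P(T ≥ 0.800) ≈ 0.2144
Since p ≈ 0.2144 > α = 0.1, fail to reject H0; the data do not provide sufficient evidence against H0.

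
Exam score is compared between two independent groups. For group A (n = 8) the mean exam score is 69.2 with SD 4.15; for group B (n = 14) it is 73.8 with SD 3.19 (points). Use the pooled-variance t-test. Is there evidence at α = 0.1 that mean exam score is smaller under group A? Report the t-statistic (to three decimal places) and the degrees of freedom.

t = -2.919, df = 20

Let group 1 = group A, group 2 = group B. H0: μ_1 = μ_2; H1: μ_1 < μ_2 (two-sample pooled-variance t-test, left-tailed).
s_p² = [(8−1)·4.15² + (14−1)·3.19²]/(8+14−2) = 12.6423
t = (69.2 − 73.8)/√[12.6423·(1/8 + 1/14)] = -2.919
df = n₁ + n₂ − 2 = 20
p-value = P(T ≤ -2.919) ≈ 0.0042
Since p ≈ 0.0042 < α = 0.1, reject H0; the evidence is statistically significant.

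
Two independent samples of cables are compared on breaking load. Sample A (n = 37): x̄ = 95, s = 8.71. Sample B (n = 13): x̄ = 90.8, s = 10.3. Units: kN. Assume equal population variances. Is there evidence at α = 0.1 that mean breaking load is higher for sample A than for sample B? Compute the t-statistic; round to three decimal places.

1.426

Let group 1 = sample A, group 2 = sample B. H0: μ_1 = μ_2; H1: μ_1 > μ_2 (two-sample pooled-variance t-test, right-tailed).
s_p² = [(37−1)·8.71² + (13−1)·10.3²]/(37+13−2) = 83.4206
t = (95 − 90.8)/√[83.4206·(1/37 + 1/13)] = 1.426
df = n₁ + n₂ − 2 = 48
p-value = P(T ≥ 1.426) ≈ 0.0801
Since p ≈ 0.0801 < α = 0.1, reject H0; the data support H1.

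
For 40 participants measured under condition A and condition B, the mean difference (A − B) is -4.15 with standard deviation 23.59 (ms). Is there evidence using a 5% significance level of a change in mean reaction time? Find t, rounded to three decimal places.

-1.113

H0: μ_d = 0; H1: μ_d ≠ 0 (paired t-test on the differences, two-sided).
t = d̄/(s_d/√n) = -4.15/(23.59/√40) = -1.113
df = n − 1 = 39
Two-sided p-value ≈ 0.273
Since p ≈ 0.273 > α = 0.05, fail to reject H0; the data do not provide sufficient evidence against H0.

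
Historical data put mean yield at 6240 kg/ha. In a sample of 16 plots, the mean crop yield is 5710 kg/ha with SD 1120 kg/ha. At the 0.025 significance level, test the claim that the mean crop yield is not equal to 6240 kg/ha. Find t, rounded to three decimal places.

H0: μ = 6240; H1: μ ≠ 6240 (one-sample t-test, two-sided).
t = (x̄ − μ₀)/(s/√n) = (5710 − 6240)/(1120/√16) = -1.893
df = n − 1 = 15
Two-sided p-value ≈ 0.078
Since p ≈ 0.078 > α = 0.025, fail to reject H0; the data do not provide sufficient evidence against H0.

-1.893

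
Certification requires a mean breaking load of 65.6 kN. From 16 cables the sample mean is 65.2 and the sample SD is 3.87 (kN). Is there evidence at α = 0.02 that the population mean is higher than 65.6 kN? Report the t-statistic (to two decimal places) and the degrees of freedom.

t = -0.41, df = 15

H0: μ = 65.6; H1: μ > 65.6 (one-sample t-test, right-tailed).
t = (x̄ − μ₀)/(s/√n) = (65.2 − 65.6)/(3.87/√16) = -0.41
df = n − 1 = 15
p-value = P(T ≥ -0.41) ≈ 0.6574
Since p ≈ 0.6574 > α = 0.02, fail to reject H0; the data do not provide sufficient evidence against H0.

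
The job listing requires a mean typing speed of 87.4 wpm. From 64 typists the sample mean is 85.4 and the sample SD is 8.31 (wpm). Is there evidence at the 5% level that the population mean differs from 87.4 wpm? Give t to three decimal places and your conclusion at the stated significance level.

H0: μ = 87.4; H1: μ ≠ 87.4 (one-sample t-test, two-sided).
t = (x̄ − μ₀)/(s/√n) = (85.4 − 87.4)/(8.31/√64) = -1.925
df = n − 1 = 63
Two-sided p-value ≈ 0.059
Since p ≈ 0.059 > α = 0.05, fail to reject H0; the evidence is not statistically significant.

t = -1.925; fail to reject H0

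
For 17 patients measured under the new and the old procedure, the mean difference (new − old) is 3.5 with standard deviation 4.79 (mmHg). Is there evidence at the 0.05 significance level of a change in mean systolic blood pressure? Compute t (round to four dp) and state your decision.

H0: μ_d = 0; H1: μ_d ≠ 0 (paired t-test on the differences, two-sided).
t = d̄/(s_d/√n) = 3.5/(4.79/√17) = 3.0127
df = n − 1 = 16
Two-sided p-value ≈ 0.008
Since p ≈ 0.008 < α = 0.05, reject H0; the evidence is statistically significant.

t = 3.0127; reject H0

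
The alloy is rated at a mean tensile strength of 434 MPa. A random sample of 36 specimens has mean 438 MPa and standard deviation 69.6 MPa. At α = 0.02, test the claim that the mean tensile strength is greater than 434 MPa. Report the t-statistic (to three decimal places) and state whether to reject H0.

H0: μ = 434; H1: μ > 434 (one-sample t-test, right-tailed).
t = (x̄ − μ₀)/(s/√n) = (438 − 434)/(69.6/√36) = 0.345
df = n − 1 = 35
p-value = P(T ≥ 0.345) ≈ 0.3661
Since p ≈ 0.3661 > α = 0.02, fail to reject H0; the evidence is not statistically significant.

t = 0.345; fail to reject H0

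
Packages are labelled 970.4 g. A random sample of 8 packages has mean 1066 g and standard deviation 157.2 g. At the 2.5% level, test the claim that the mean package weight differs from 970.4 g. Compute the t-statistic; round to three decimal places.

1.720

H0: μ = 970.4; H1: μ ≠ 970.4 (one-sample t-test, two-sided).
t = (x̄ − μ₀)/(s/√n) = (1066 − 970.4)/(157.2/√8) = 1.720
df = n − 1 = 7
Two-sided p-value ≈ 0.1291
Since p ≈ 0.1291 > α = 0.025, fail to reject H0; the data do not provide sufficient evidence against H0.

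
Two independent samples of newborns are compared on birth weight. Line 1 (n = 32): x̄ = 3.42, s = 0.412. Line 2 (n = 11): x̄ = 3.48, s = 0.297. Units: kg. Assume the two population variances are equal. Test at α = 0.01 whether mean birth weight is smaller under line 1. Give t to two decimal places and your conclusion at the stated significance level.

t = -0.44; fail to reject H0

Let group 1 = line 1, group 2 = line 2. H0: μ_1 = μ_2; H1: μ_1 < μ_2 (two-sample pooled-variance t-test, left-tailed).
s_p² = [(32−1)·0.412² + (11−1)·0.297²]/(32+11−2) = 0.149857
t = (3.42 − 3.48)/√[0.149857·(1/32 + 1/11)] = -0.44
df = n₁ + n₂ − 2 = 41
p-value = P(T ≤ -0.44) ≈ 0.3299
Since p ≈ 0.3299 > α = 0.01, fail to reject H0; the data do not provide sufficient evidence against H0.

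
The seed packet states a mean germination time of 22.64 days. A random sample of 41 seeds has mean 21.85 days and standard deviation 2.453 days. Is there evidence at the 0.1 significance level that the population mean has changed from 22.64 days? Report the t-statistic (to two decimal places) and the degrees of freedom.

H0: μ = 22.64; H1: μ ≠ 22.64 (one-sample t-test, two-sided).
t = (x̄ − μ₀)/(s/√n) = (21.85 − 22.64)/(2.453/√41) = -2.06
df = n − 1 = 40
Two-sided p-value ≈ 0.046
Since p ≈ 0.046 < α = 0.1, reject H0; the data support H1.

t = -2.06, df = 40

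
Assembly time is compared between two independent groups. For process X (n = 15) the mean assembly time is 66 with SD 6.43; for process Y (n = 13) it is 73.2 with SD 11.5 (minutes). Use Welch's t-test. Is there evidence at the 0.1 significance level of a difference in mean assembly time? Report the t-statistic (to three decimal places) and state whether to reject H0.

t = -2.002; reject H0

Let group 1 = process X, group 2 = process Y. H0: μ_1 = μ_2; H1: μ_1 ≠ μ_2 (Welch's two-sample t-test, two-sided).
t = (x̄_1 − x̄_2)/√(s_1²/n_1 + s_2²/n_2) = (66 − 73.2)/√(6.43²/15 + 11.5²/13) = -2.002
Welch–Satterthwaite df ≈ 18.24
Two-sided p-value ≈ 0.0603
Since p ≈ 0.0603 < α = 0.1, reject H0; the data support H1.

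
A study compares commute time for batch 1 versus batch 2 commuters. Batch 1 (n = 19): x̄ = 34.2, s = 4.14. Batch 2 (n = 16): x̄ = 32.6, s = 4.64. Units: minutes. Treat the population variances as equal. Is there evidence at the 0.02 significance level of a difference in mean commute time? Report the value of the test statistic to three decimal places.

1.078

Let group 1 = batch 1, group 2 = batch 2. H0: μ_1 = μ_2; H1: μ_1 ≠ μ_2 (two-sample pooled-variance t-test, two-sided).
s_p² = [(19−1)·4.14² + (16−1)·4.64²]/(19+16−2) = 19.1351
t = (34.2 − 32.6)/√[19.1351·(1/19 + 1/16)] = 1.078
df = n₁ + n₂ − 2 = 33
Two-sided p-value ≈ 0.2889
Since p ≈ 0.2889 > α = 0.02, fail to reject H0; the evidence is not statistically significant.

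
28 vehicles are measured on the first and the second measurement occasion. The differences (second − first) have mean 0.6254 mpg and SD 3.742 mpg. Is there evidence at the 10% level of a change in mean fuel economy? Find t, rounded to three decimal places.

0.884

H0: μ_d = 0; H1: μ_d ≠ 0 (paired t-test on the differences, two-sided).
t = d̄/(s_d/√n) = 0.6254/(3.742/√28) = 0.884
df = n − 1 = 27
Two-sided p-value ≈ 0.384
Since p ≈ 0.384 > α = 0.1, fail to reject H0; the evidence is not statistically significant.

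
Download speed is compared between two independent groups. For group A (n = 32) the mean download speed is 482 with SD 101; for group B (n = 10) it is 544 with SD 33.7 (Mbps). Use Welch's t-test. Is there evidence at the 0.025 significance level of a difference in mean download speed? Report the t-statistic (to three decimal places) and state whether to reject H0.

Let group 1 = group A, group 2 = group B. H0: μ_1 = μ_2; H1: μ_1 ≠ μ_2 (Welch's two-sample t-test, two-sided).
t = (x̄_1 − x̄_2)/√(s_1²/n_1 + s_2²/n_2) = (482 − 544)/√(101²/32 + 33.7²/10) = -2.982
Welch–Satterthwaite df ≈ 39.68
Two-sided p-value ≈ 0.0049
Since p ≈ 0.0049 < α = 0.025, reject H0; the data support H1.

t = -2.982; reject H0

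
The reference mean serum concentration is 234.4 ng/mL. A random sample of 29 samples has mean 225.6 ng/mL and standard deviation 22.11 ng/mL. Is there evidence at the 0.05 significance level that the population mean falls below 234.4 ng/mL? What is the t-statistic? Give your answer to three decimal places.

H0: μ = 234.4; H1: μ < 234.4 (one-sample t-test, left-tailed).
t = (x̄ − μ₀)/(s/√n) = (225.6 − 234.4)/(22.11/√29) = -2.143
df = n − 1 = 28
p-value = P(T ≤ -2.143) ≈ 0.0205
Since p ≈ 0.0205 < α = 0.05, reject H0; the evidence is statistically significant.

-2.143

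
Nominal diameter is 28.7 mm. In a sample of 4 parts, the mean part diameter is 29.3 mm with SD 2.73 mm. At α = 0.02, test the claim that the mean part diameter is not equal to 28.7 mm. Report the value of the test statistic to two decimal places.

0.44

H0: μ = 28.7; H1: μ ≠ 28.7 (one-sample t-test, two-sided).
t = (x̄ − μ₀)/(s/√n) = (29.3 − 28.7)/(2.73/√4) = 0.44
df = n − 1 = 3
Two-sided p-value ≈ 0.690
Since p ≈ 0.690 > α = 0.02, fail to reject H0; the evidence is not statistically significant.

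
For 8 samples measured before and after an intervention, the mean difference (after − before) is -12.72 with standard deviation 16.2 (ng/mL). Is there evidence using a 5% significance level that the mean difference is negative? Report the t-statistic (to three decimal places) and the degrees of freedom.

t = -2.221, df = 7

H0: μ_d = 0; H1: μ_d < 0 (paired t-test on the differences, left-tailed).
t = d̄/(s_d/√n) = -12.72/(16.2/√8) = -2.221
df = n − 1 = 7
p-value = P(T ≤ -2.221) ≈ 0.0309
Since p ≈ 0.0309 < α = 0.05, reject H0; the data support H1.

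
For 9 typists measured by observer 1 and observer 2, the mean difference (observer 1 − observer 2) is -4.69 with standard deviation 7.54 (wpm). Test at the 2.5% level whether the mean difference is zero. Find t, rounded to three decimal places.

-1.866

H0: μ_d = 0; H1: μ_d ≠ 0 (paired t-test on the differences, two-sided).
t = d̄/(s_d/√n) = -4.69/(7.54/√9) = -1.866
df = n − 1 = 8
Two-sided p-value ≈ 0.099
Since p ≈ 0.099 > α = 0.025, fail to reject H0; the data do not provide sufficient evidence against H0.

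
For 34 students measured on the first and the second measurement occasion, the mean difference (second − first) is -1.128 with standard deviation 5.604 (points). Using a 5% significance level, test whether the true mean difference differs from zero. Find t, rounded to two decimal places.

H0: μ_d = 0; H1: μ_d ≠ 0 (paired t-test on the differences, two-sided).
t = d̄/(s_d/√n) = -1.128/(5.604/√34) = -1.17
df = n − 1 = 33
Two-sided p-value ≈ 0.249
Since p ≈ 0.249 > α = 0.05, fail to reject H0; the data do not provide sufficient evidence against H0.

-1.17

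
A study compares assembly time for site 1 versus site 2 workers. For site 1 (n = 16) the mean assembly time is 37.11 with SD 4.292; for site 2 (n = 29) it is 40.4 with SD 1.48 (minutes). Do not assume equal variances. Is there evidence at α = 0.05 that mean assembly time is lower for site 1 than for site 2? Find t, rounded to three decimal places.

-2.970

Let group 1 = site 1, group 2 = site 2. H0: μ_1 = μ_2; H1: μ_1 < μ_2 (Welch's two-sample t-test, left-tailed).
t = (x̄_1 − x̄_2)/√(s_1²/n_1 + s_2²/n_2) = (37.11 − 40.4)/√(4.292²/16 + 1.48²/29) = -2.970
Welch–Satterthwaite df ≈ 16.99
p-value = P(T ≤ -2.970) ≈ 0.0043
Since p ≈ 0.0043 < α = 0.05, reject H0; the evidence is statistically significant.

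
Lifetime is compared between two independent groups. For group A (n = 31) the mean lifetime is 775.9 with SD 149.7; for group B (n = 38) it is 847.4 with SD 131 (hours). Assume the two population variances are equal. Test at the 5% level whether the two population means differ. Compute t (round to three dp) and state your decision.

Let group 1 = group A, group 2 = group B. H0: μ_1 = μ_2; H1: μ_1 ≠ μ_2 (two-sample pooled-variance t-test, two-sided).
s_p² = [(31−1)·149.7² + (38−1)·131²]/(31+38−2) = 19511.3
t = (775.9 − 847.4)/√[19511.3·(1/31 + 1/38)] = -2.115
df = n₁ + n₂ − 2 = 67
Two-sided p-value ≈ 0.038
Since p ≈ 0.038 < α = 0.05, reject H0; the evidence is statistically significant.

t = -2.115; reject H0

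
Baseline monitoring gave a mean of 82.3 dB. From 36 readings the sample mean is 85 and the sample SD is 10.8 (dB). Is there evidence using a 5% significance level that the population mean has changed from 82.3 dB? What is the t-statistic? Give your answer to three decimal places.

1.500

H0: μ = 82.3; H1: μ ≠ 82.3 (one-sample t-test, two-sided).
t = (x̄ − μ₀)/(s/√n) = (85 − 82.3)/(10.8/√36) = 1.500
df = n − 1 = 35
Two-sided p-value ≈ 0.143
Since p ≈ 0.143 > α = 0.05, fail to reject H0; the evidence is not statistically significant.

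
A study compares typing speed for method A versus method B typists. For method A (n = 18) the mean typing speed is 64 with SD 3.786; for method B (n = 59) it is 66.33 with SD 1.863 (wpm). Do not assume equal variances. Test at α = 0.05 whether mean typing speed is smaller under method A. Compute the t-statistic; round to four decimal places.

-2.5196

Let group 1 = method A, group 2 = method B. H0: μ_1 = μ_2; H1: μ_1 < μ_2 (Welch's two-sample t-test, left-tailed).
t = (x̄_1 − x̄_2)/√(s_1²/n_1 + s_2²/n_2) = (64 − 66.33)/√(3.786²/18 + 1.863²/59) = -2.5196
Welch–Satterthwaite df ≈ 19.57
p-value = P(T ≤ -2.5196) ≈ 0.010
Since p ≈ 0.010 < α = 0.05, reject H0; the evidence is statistically significant.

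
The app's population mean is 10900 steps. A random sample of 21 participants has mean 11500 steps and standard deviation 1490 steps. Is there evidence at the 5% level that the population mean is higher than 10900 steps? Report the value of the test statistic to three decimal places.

1.845

H0: μ = 10900; H1: μ > 10900 (one-sample t-test, right-tailed).
t = (x̄ − μ₀)/(s/√n) = (11500 − 10900)/(1490/√21) = 1.845
df = n − 1 = 20
p-value = P(T ≥ 1.845) ≈ 0.040
Since p ≈ 0.040 < α = 0.05, reject H0; the evidence is statistically significant.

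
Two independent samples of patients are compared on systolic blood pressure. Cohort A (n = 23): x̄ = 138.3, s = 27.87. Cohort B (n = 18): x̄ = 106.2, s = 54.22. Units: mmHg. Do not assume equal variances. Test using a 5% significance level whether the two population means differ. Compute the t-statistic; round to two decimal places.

Let group 1 = cohort A, group 2 = cohort B. H0: μ_1 = μ_2; H1: μ_1 ≠ μ_2 (Welch's two-sample t-test, two-sided).
t = (x̄_1 − x̄_2)/√(s_1²/n_1 + s_2²/n_2) = (138.3 − 106.2)/√(27.87²/23 + 54.22²/18) = 2.29
Welch–Satterthwaite df ≈ 23.97
Two-sided p-value ≈ 0.0314
Since p ≈ 0.0314 < α = 0.05, reject H0; the evidence is statistically significant.

2.29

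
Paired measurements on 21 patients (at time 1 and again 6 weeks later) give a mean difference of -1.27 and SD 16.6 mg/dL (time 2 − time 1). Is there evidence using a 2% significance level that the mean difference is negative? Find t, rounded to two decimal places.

-0.35

H0: μ_d = 0; H1: μ_d < 0 (paired t-test on the differences, left-tailed).
t = d̄/(s_d/√n) = -1.27/(16.6/√21) = -0.35
df = n − 1 = 20
p-value = P(T ≤ -0.35) ≈ 0.365
Since p ≈ 0.365 > α = 0.02, fail to reject H0; the data do not provide sufficient evidence against H0.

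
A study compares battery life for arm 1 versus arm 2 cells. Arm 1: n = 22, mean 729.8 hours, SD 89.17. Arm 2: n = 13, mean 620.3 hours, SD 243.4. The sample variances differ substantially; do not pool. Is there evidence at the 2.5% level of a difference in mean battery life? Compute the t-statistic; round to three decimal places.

Let group 1 = arm 1, group 2 = arm 2. H0: μ_1 = μ_2; H1: μ_1 ≠ μ_2 (Welch's two-sample t-test, two-sided).
t = (x̄_1 − x̄_2)/√(s_1²/n_1 + s_2²/n_2) = (729.8 − 620.3)/√(89.17²/22 + 243.4²/13) = 1.561
Welch–Satterthwaite df ≈ 13.93
Two-sided p-value ≈ 0.141
Since p ≈ 0.141 > α = 0.025, fail to reject H0; the data do not provide sufficient evidence against H0.

1.561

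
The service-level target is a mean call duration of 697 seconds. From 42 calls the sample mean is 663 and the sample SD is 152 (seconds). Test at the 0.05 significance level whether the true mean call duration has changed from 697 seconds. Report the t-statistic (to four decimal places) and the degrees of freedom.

H0: μ = 697; H1: μ ≠ 697 (one-sample t-test, two-sided).
t = (x̄ − μ₀)/(s/√n) = (663 − 697)/(152/√42) = -1.4496
df = n − 1 = 41
Two-sided p-value ≈ 0.155
Since p ≈ 0.155 > α = 0.05, fail to reject H0; the data do not provide sufficient evidence against H0.

t = -1.4496, df = 41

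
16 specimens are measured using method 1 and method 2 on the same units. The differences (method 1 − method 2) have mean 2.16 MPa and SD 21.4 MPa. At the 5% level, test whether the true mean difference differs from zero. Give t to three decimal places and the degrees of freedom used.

H0: μ_d = 0; H1: μ_d ≠ 0 (paired t-test on the differences, two-sided).
t = d̄/(s_d/√n) = 2.16/(21.4/√16) = 0.404
df = n − 1 = 15
Two-sided p-value ≈ 0.692
Since p ≈ 0.692 > α = 0.05, fail to reject H0; the data do not provide sufficient evidence against H0.

t = 0.404, df = 15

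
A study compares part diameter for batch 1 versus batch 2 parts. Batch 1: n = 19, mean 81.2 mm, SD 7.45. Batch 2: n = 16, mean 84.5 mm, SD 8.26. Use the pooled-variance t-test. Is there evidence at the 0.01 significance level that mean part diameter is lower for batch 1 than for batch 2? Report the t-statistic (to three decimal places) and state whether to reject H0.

Let group 1 = batch 1, group 2 = batch 2. H0: μ_1 = μ_2; H1: μ_1 < μ_2 (two-sample pooled-variance t-test, left-tailed).
s_p² = [(19−1)·7.45² + (16−1)·8.26²]/(19+16−2) = 61.2866
t = (81.2 − 84.5)/√[61.2866·(1/19 + 1/16)] = -1.242
df = n₁ + n₂ − 2 = 33
p-value = P(T ≤ -1.242) ≈ 0.1114
Since p ≈ 0.1114 > α = 0.01, fail to reject H0; the data do not provide sufficient evidence against H0.

t = -1.242; fail to reject H0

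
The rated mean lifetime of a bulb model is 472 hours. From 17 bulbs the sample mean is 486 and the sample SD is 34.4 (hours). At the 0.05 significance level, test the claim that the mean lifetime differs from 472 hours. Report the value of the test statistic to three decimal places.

1.678

H0: μ = 472; H1: μ ≠ 472 (one-sample t-test, two-sided).
t = (x̄ − μ₀)/(s/√n) = (486 − 472)/(34.4/√17) = 1.678
df = n − 1 = 16
Two-sided p-value ≈ 0.1128
Since p ≈ 0.1128 > α = 0.05, fail to reject H0; the evidence is not statistically significant.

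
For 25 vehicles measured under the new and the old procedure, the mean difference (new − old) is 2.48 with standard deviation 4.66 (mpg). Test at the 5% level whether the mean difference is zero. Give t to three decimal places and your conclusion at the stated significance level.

t = 2.661; reject H0

H0: μ_d = 0; H1: μ_d ≠ 0 (paired t-test on the differences, two-sided).
t = d̄/(s_d/√n) = 2.48/(4.66/√25) = 2.661
df = n − 1 = 24
Two-sided p-value ≈ 0.014
Since p ≈ 0.014 < α = 0.05, reject H0; the data support H1.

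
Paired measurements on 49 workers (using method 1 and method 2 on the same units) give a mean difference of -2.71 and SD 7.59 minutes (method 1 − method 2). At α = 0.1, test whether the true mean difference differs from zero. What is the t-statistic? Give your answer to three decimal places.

H0: μ_d = 0; H1: μ_d ≠ 0 (paired t-test on the differences, two-sided).
t = d̄/(s_d/√n) = -2.71/(7.59/√49) = -2.499
df = n − 1 = 48
Two-sided p-value ≈ 0.0159
Since p ≈ 0.0159 < α = 0.1, reject H0; the evidence is statistically significant.

-2.499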